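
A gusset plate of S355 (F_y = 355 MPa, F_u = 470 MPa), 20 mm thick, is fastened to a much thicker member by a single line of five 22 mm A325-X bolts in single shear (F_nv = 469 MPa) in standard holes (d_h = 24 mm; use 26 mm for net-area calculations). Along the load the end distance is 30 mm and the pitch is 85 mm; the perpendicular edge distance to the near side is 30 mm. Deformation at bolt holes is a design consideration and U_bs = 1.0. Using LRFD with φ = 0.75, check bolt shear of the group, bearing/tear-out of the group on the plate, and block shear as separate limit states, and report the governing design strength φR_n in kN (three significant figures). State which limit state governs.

Bolt shear: A_b = π·22²/4 = 380.1 mm²; R_n = 469 × 380.1 × 5 × 1 / 1000 = 891.4 kN → 0.75 × 891.4 = 669 kN.
Bearing: edge l_c = 18, r_n = 203 kN; interior l_c = 61, r_n = 496.3 kN; R_n = 203 + 4·496.3 = 2188 kN → 1640 kN.
Block shear: A_gv = 7400, A_nv = 5060, A_nt = 340 mm²; R_n = min(0.6F_uA_nv, 0.6F_yA_gv) + U_bs·F_u·A_nt = 1587 kN → 1190 kN.
Bolt shear governs: 669 kN.

669 kN (bolt shear governs)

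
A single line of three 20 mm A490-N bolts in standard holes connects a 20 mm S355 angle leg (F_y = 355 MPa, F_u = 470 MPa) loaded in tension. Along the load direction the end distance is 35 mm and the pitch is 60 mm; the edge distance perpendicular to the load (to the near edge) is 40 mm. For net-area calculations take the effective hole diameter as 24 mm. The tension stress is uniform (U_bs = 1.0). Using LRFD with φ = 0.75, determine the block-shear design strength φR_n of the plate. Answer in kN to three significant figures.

599 kN

Shear plane L_v = 35 + 2·60 = 155 mm; A_gv = 155 × 20 = 3100 mm².
A_nv = (155 − 2.5·24) × 20 = 1900 mm².
A_nt = (40 − 0.5·24) × 20 = 560 mm².
0.6 F_u A_nv = 535.8 kN; 0.6 F_y A_gv = 660.3 kN → shear rupture governs the shear term.
R_n = 535.8 + 1.0 × 470 × 560 / 1000 = 799 kN.
Design strength φR_n = 0.75 × 799 = 599 kN.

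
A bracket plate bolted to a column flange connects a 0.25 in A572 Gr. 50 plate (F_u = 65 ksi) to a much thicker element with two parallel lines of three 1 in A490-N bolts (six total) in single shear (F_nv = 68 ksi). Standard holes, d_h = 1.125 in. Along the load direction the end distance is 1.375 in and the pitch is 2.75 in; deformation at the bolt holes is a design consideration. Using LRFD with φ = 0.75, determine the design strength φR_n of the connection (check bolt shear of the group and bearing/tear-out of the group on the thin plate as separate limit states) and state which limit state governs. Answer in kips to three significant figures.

Bolt shear: A_b = π·1²/4 = 0.7854 in²; R_n = 68 × 0.7854 × 6 × 1 = 320.4 kips → 0.75 × 320.4 = 240 kips.
Bearing (1.2 l_c t F_u ≤ 2.4 d t F_u): upper limit = 2.4·1·0.25·65 = 39 kips.
  Edge l_c = 1.375 − 1.125/2 = 0.8125 → r_n = 15.84 kips; interior l_c = 2.75 − 1.125 = 1.625 → r_n = 31.69 kips.
  R_n,bearing = 2·15.84 + 4·31.69 = 158.4 kips → 0.75 × 158.4 = 119 kips.
Bearing governs: 119 kips.

119 kips (bearing governs)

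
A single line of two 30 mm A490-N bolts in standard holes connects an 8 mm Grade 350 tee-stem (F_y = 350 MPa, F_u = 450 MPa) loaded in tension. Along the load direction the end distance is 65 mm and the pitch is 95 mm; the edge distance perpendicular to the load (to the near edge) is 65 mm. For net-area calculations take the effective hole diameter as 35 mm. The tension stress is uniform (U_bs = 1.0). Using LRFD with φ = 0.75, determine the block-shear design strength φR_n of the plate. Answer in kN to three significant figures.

Shear plane L_v = 65 + 1·95 = 160 mm; A_gv = 160 × 8 = 1280 mm².
A_nv = (160 − 1.5·35) × 8 = 860 mm².
A_nt = (65 − 0.5·35) × 8 = 380 mm².
0.6 F_u A_nv = 232.2 kN; 0.6 F_y A_gv = 268.8 kN → shear rupture governs the shear term.
R_n = 232.2 + 1.0 × 450 × 380 / 1000 = 403.2 kN.
Design strength φR_n = 0.75 × 403.2 = 302 kN.

302 kN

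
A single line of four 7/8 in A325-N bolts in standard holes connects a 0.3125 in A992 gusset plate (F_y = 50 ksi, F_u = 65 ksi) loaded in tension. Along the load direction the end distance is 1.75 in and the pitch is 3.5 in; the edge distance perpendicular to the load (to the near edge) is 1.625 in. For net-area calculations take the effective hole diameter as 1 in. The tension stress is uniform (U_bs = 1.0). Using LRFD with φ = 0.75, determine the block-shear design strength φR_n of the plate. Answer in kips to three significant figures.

97.1 kips

Shear plane L_v = 1.75 + 3·3.5 = 12.25 in; A_gv = 12.25 × 0.3125 = 3.828 in².
A_nv = (12.25 − 3.5·1) × 0.3125 = 2.734 in².
A_nt = (1.625 − 0.5·1) × 0.3125 = 0.3516 in².
0.6 F_u A_nv = 106.6 kips; 0.6 F_y A_gv = 114.8 kips → shear rupture governs the shear term.
R_n = 106.6 + 1.0 × 65 × 0.3516 = 129.5 kips.
Design strength φR_n = 0.75 × 129.5 = 97.1 kips.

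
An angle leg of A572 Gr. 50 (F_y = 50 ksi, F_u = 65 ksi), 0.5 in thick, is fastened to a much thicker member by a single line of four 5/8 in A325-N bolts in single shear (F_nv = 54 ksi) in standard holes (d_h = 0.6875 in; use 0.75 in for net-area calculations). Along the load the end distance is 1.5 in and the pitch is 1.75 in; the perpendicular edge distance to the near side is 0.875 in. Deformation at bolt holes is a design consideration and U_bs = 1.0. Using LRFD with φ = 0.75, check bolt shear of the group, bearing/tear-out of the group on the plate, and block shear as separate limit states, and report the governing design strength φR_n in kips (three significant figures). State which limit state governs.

Bolt shear: A_b = π·0.625²/4 = 0.3068 in²; R_n = 54 × 0.3068 × 4 × 1 = 66.27 kips → 0.75 × 66.27 = 49.7 kips.
Bearing: edge l_c = 1.156, r_n = 45.09 kips; interior l_c = 1.062, r_n = 41.44 kips; R_n = 45.09 + 3·41.44 = 169.4 kips → 127 kips.
Block shear: A_gv = 3.375, A_nv = 2.062, A_nt = 0.25 in²; R_n = min(0.6F_uA_nv, 0.6F_yA_gv) + U_bs·F_u·A_nt = 96.69 kips → 72.5 kips.
Bolt shear governs: 49.7 kips.

49.7 kips (bolt shear governs)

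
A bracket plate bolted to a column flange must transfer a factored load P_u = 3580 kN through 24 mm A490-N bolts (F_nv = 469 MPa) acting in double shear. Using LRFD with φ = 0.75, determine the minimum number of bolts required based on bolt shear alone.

A_b = π·24²/4 = 452.4 mm².
Per-bolt design strength φR_n = 0.75 × 469 × 452.4 × 2 / 1000 = 318.3 kN.
n ≥ 3580 / 318.3 = 11.25 → use 12 bolts.

12 bolts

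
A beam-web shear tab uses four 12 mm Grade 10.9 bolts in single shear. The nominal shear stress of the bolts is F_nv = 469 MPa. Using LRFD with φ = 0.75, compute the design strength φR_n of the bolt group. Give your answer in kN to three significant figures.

159 kN

A_b = π × 12² / 4 = 113.1 mm².
R_n = F_nv · A_b · n · n_s = 469 × 113.1 × 4 × 1 / 1000 = 212.2 kN.
Design strength φR_n = 0.75 × 212.2 = 159 kN.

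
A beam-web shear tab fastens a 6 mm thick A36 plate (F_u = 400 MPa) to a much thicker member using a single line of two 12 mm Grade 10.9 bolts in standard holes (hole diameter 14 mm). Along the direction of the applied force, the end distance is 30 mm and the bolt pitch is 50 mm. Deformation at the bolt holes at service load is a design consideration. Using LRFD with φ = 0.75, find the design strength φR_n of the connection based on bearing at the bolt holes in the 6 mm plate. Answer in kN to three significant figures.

Per bolt r_n = 1.2 l_c t F_u ≤ 2.4 d t F_u; upper limit = 2.4 × 12 × 6 × 400 / 1000 = 69.12 kN.
Edge bolt: l_c = 30 − 14/2 = 23 mm → 1.2 × 23 × 6 × 400 / 1000 = 66.24 → r_n = 66.24 kN.
Interior bolts: l_c = 50 − 14 = 36 mm → 1.2 × 36 × 6 × 400 / 1000 = 103.7 → r_n = 69.12 kN.
R_n = 1 × 66.24 + 1 × 69.12 = 135.4 kN.
Design strength φR_n = 0.75 × 135.4 = 102 kN.

102 kN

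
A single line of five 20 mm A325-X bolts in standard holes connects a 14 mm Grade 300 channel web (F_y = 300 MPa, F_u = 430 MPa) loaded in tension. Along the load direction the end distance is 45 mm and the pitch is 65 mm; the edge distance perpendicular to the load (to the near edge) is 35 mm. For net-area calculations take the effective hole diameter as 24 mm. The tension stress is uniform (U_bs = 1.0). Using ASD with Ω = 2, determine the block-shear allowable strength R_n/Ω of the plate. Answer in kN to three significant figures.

425 kN

Shear plane L_v = 45 + 4·65 = 305 mm; A_gv = 305 × 14 = 4270 mm².
A_nv = (305 − 4.5·24) × 14 = 2758 mm².
A_nt = (35 − 0.5·24) × 14 = 322 mm².
0.6 F_u A_nv = 711.6 kN; 0.6 F_y A_gv = 768.6 kN → shear rupture governs the shear term.
R_n = 711.6 + 1.0 × 430 × 322 / 1000 = 850 kN.
Allowable strength R_n/Ω = 850 / 2 = 425 kN.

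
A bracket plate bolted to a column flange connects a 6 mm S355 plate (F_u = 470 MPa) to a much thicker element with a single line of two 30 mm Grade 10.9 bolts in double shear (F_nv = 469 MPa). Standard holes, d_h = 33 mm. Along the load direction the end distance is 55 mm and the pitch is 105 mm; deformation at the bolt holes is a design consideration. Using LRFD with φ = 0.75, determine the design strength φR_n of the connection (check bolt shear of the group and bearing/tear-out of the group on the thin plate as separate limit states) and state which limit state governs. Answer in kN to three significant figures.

Bolt shear: A_b = π·30²/4 = 706.9 mm²; R_n = 469 × 706.9 × 2 × 2 / 1000 = 1326 kN → 0.75 × 1326 = 995 kN.
Bearing (1.2 l_c t F_u ≤ 2.4 d t F_u): upper limit = 2.4·30·6·470 / 1000 = 203 kN.
  Edge l_c = 55 − 33/2 = 38.5 → r_n = 130.3 kN; interior l_c = 105 − 33 = 72 → r_n = 203 kN.
  R_n,bearing = 1·130.3 + 1·203 = 333.3 kN → 0.75 × 333.3 = 250 kN.
Bearing governs: 250 kN.

250 kN (bearing governs)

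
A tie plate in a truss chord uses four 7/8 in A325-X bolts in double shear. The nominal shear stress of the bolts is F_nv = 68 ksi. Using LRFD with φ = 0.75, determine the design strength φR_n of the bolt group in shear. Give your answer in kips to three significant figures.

A_b = π × 0.875² / 4 = 0.6013 in².
R_n = F_nv · A_b · n · n_s = 68 × 0.6013 × 4 × 2 = 327.1 kips.
Design strength φR_n = 0.75 × 327.1 = 245 kips.

245 kips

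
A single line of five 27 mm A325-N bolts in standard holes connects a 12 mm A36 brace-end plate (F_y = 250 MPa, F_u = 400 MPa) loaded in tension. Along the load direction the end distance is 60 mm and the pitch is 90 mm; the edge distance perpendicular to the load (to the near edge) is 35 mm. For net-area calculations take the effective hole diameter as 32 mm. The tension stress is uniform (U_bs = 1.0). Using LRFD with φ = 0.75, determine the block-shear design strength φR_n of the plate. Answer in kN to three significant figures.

635 kN

Shear plane L_v = 60 + 4·90 = 420 mm; A_gv = 420 × 12 = 5040 mm².
A_nv = (420 − 4.5·32) × 12 = 3312 mm².
A_nt = (35 − 0.5·32) × 12 = 228 mm².
0.6 F_u A_nv = 794.9 kN; 0.6 F_y A_gv = 756 kN → shear yielding governs the shear term.
R_n = 756 + 1.0 × 400 × 228 / 1000 = 847.2 kN.
Design strength φR_n = 0.75 × 847.2 = 635 kN.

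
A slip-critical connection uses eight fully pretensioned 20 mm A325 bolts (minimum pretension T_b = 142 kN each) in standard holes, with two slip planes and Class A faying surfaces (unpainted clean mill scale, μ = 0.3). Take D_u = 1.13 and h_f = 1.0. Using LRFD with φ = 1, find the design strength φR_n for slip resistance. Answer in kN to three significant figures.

R_n = μ · D_u · h_f · T_b · n_s · n_b = 0.3 × 1.13 × 1.0 × 142 × 2 × 8 = 770.2 kN.
Design strength φR_n = 1 × 770.2 = 770 kN.

770 kN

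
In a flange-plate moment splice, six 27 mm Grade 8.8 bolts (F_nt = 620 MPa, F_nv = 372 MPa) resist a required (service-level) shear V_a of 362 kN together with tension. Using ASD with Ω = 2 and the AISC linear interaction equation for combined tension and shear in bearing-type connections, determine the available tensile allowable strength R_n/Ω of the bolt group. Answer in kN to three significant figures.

A_b = π·27²/4 = 572.6 mm²; f_rv = 362 × 1000 / (6 × 572.6) = 105.4 MPa.
F'_nt = 1.3 F_nt − (Ω F_nt / F_nv) f_rv = 1.3·620 − (2·620/372)·105.4 = 454.7 MPa, capped at F_nt → F'_nt = 454.7 MPa.
R_n = F'_nt · A_b · n = 454.7 × 572.6 × 6 / 1000 = 1562 kN.
Allowable strength R_n/Ω = 1562 / 2 = 781 kN.

781 kN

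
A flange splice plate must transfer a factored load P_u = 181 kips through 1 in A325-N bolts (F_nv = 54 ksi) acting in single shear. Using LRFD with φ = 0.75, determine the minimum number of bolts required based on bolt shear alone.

A_b = π·1²/4 = 0.7854 in².
Per-bolt design strength φR_n = 0.75 × 54 × 0.7854 × 1 = 31.81 kips.
n ≥ 181 / 31.81 = 5.69 → use 6 bolts.

6 bolts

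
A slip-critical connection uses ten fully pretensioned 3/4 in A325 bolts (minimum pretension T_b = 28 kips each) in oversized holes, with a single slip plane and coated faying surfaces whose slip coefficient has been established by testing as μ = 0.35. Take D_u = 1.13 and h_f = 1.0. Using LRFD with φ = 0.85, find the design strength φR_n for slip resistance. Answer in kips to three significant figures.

R_n = μ · D_u · h_f · T_b · n_s · n_b = 0.35 × 1.13 × 1.0 × 28 × 1 × 10 = 110.7 kips.
Design strength φR_n = 0.85 × 110.7 = 94.1 kips.

94.1 kips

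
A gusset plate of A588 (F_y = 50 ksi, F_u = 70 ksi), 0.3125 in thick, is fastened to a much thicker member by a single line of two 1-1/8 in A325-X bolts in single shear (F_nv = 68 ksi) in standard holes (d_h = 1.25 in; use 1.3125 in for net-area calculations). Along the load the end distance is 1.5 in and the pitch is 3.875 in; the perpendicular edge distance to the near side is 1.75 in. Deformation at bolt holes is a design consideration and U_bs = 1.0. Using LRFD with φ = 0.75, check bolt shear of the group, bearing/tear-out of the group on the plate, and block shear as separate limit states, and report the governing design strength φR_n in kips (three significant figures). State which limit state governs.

Bolt shear: A_b = π·1.125²/4 = 0.994 in²; R_n = 68 × 0.994 × 2 × 1 = 135.2 kips → 0.75 × 135.2 = 101 kips.
Bearing: edge l_c = 0.875, r_n = 22.97 kips; interior l_c = 2.625, r_n = 59.06 kips; R_n = 22.97 + 1·59.06 = 82.03 kips → 61.5 kips.
Block shear: A_gv = 1.68, A_nv = 1.064, A_nt = 0.3418 in²; R_n = min(0.6F_uA_nv, 0.6F_yA_gv) + U_bs·F_u·A_nt = 68.63 kips → 51.5 kips.
Block shear governs: 51.5 kips.

51.5 kips (block shear governs)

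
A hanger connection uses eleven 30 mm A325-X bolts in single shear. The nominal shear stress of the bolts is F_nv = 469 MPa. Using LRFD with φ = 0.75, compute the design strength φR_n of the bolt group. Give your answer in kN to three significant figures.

A_b = π × 30² / 4 = 706.9 mm².
R_n = F_nv · A_b · n · n_s = 469 × 706.9 × 11 × 1 / 1000 = 3647 kN.
Design strength φR_n = 0.75 × 3647 = 2740 kN.

2740 kN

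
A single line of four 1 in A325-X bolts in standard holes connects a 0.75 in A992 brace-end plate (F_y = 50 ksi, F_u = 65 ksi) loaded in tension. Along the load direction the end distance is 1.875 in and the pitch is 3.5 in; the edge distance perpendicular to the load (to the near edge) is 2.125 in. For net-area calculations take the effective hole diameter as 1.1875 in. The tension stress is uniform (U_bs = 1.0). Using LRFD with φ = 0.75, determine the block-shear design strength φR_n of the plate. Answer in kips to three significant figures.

236 kips

Shear plane L_v = 1.875 + 3·3.5 = 12.38 in; A_gv = 12.38 × 0.75 = 9.281 in².
A_nv = (12.38 − 3.5·1.1875) × 0.75 = 6.164 in².
A_nt = (2.125 − 0.5·1.1875) × 0.75 = 1.148 in².
0.6 F_u A_nv = 240.4 kips; 0.6 F_y A_gv = 278.4 kips → shear rupture governs the shear term.
R_n = 240.4 + 1.0 × 65 × 1.148 = 315 kips.
Design strength φR_n = 0.75 × 315 = 236 kips.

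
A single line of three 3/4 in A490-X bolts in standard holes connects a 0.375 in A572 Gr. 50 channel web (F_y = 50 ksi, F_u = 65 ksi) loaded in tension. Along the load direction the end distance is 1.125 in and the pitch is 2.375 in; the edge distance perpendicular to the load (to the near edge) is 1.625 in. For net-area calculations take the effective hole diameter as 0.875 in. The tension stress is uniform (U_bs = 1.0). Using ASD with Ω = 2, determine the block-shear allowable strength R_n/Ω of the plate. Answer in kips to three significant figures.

41.4 kips

Shear plane L_v = 1.125 + 2·2.375 = 5.875 in; A_gv = 5.875 × 0.375 = 2.203 in².
A_nv = (5.875 − 2.5·0.875) × 0.375 = 1.383 in².
A_nt = (1.625 − 0.5·0.875) × 0.375 = 0.4453 in².
0.6 F_u A_nv = 53.93 kips; 0.6 F_y A_gv = 66.09 kips → shear rupture governs the shear term.
R_n = 53.93 + 1.0 × 65 × 0.4453 = 82.88 kips.
Allowable strength R_n/Ω = 82.88 / 2 = 41.4 kips.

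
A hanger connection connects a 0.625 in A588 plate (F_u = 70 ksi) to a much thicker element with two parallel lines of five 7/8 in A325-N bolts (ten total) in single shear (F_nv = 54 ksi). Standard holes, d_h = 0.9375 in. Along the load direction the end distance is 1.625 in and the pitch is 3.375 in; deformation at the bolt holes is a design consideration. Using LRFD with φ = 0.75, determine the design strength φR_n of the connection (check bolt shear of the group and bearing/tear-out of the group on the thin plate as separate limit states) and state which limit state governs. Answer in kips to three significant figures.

244 kips (bolt shear governs)

Bolt shear: A_b = π·0.875²/4 = 0.6013 in²; R_n = 54 × 0.6013 × 10 × 1 = 324.7 kips → 0.75 × 324.7 = 244 kips.
Bearing (1.2 l_c t F_u ≤ 2.4 d t F_u): upper limit = 2.4·0.875·0.625·70 = 91.88 kips.
  Edge l_c = 1.625 − 0.9375/2 = 1.156 → r_n = 60.7 kips; interior l_c = 3.375 − 0.9375 = 2.438 → r_n = 91.88 kips.
  R_n,bearing = 2·60.7 + 8·91.88 = 856.4 kips → 0.75 × 856.4 = 642 kips.
Bolt shear governs: 244 kips.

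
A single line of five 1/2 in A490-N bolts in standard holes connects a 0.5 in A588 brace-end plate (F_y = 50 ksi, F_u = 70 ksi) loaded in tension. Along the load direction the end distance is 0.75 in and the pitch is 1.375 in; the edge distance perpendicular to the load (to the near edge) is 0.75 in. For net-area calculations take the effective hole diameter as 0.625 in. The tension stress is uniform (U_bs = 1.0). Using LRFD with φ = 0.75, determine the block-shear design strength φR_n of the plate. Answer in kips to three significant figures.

Shear plane L_v = 0.75 + 4·1.375 = 6.25 in; A_gv = 6.25 × 0.5 = 3.125 in².
A_nv = (6.25 − 4.5·0.625) × 0.5 = 1.719 in².
A_nt = (0.75 − 0.5·0.625) × 0.5 = 0.2188 in².
0.6 F_u A_nv = 72.19 kips; 0.6 F_y A_gv = 93.75 kips → shear rupture governs the shear term.
R_n = 72.19 + 1.0 × 70 × 0.2188 = 87.5 kips.
Design strength φR_n = 0.75 × 87.5 = 65.6 kips.

65.6 kips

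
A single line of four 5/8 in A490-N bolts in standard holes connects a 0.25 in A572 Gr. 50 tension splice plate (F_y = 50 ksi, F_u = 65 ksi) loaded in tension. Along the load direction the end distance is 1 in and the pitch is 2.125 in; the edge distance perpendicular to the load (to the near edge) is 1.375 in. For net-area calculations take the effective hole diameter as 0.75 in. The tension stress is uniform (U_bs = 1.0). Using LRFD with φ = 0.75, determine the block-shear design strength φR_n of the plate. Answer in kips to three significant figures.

Shear plane L_v = 1 + 3·2.125 = 7.375 in; A_gv = 7.375 × 0.25 = 1.844 in².
A_nv = (7.375 − 3.5·0.75) × 0.25 = 1.188 in².
A_nt = (1.375 − 0.5·0.75) × 0.25 = 0.25 in².
0.6 F_u A_nv = 46.31 kips; 0.6 F_y A_gv = 55.31 kips → shear rupture governs the shear term.
R_n = 46.31 + 1.0 × 65 × 0.25 = 62.56 kips.
Design strength φR_n = 0.75 × 62.56 = 46.9 kips.

46.9 kips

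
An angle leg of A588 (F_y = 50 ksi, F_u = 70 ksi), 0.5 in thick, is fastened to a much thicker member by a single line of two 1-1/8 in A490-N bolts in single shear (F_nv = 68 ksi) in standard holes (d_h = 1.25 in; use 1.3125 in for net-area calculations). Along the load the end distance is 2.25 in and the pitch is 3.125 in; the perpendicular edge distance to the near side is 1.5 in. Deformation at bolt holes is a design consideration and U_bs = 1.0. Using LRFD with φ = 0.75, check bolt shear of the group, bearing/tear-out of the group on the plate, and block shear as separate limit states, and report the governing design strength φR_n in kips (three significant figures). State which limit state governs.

Bolt shear: A_b = π·1.125²/4 = 0.994 in²; R_n = 68 × 0.994 × 2 × 1 = 135.2 kips → 0.75 × 135.2 = 101 kips.
Bearing: edge l_c = 1.625, r_n = 68.25 kips; interior l_c = 1.875, r_n = 78.75 kips; R_n = 68.25 + 1·78.75 = 147 kips → 110 kips.
Block shear: A_gv = 2.688, A_nv = 1.703, A_nt = 0.4219 in²; R_n = min(0.6F_uA_nv, 0.6F_yA_gv) + U_bs·F_u·A_nt = 101.1 kips → 75.8 kips.
Block shear governs: 75.8 kips.

75.8 kips (block shear governs)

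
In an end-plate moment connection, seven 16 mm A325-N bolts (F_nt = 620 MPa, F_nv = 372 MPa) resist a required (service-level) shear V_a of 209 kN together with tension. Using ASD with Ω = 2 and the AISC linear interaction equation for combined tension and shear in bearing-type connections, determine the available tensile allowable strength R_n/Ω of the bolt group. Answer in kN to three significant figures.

A_b = π·16²/4 = 201.1 mm²; f_rv = 209 × 1000 / (7 × 201.1) = 148.5 MPa.
F'_nt = 1.3 F_nt − (Ω F_nt / F_nv) f_rv = 1.3·620 − (2·620/372)·148.5 = 311 MPa, capped at F_nt → F'_nt = 311 MPa.
R_n = F'_nt · A_b · n = 311 × 201.1 × 7 / 1000 = 437.7 kN.
Allowable strength R_n/Ω = 437.7 / 2 = 219 kN.

219 kN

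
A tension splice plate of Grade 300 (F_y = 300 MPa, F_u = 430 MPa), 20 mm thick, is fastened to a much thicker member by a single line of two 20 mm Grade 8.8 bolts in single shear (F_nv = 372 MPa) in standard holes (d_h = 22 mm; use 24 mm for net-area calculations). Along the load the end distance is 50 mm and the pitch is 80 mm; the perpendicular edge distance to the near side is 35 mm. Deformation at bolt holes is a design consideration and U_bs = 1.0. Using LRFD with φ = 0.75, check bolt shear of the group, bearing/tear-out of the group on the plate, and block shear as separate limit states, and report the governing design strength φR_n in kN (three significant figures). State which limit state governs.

175 kN (bolt shear governs)

Bolt shear: A_b = π·20²/4 = 314.2 mm²; R_n = 372 × 314.2 × 2 × 1 / 1000 = 233.7 kN → 0.75 × 233.7 = 175 kN.
Bearing: edge l_c = 39, r_n = 402.5 kN; interior l_c = 58, r_n = 412.8 kN; R_n = 402.5 + 1·412.8 = 815.3 kN → 611 kN.
Block shear: A_gv = 2600, A_nv = 1880, A_nt = 460 mm²; R_n = min(0.6F_uA_nv, 0.6F_yA_gv) + U_bs·F_u·A_nt = 665.8 kN → 499 kN.
Bolt shear governs: 175 kN.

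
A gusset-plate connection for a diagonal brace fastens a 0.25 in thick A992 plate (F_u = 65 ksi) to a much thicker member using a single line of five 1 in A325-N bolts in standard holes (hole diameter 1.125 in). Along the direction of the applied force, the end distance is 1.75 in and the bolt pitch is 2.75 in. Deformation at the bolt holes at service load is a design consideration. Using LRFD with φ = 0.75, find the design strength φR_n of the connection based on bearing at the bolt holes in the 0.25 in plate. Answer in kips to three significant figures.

112 kips

Per bolt r_n = 1.2 l_c t F_u ≤ 2.4 d t F_u; upper limit = 2.4 × 1 × 0.25 × 65 = 39 kips.
Edge bolt: l_c = 1.75 − 1.125/2 = 1.188 in → 1.2 × 1.188 × 0.25 × 65 = 23.16 → r_n = 23.16 kips.
Interior bolts: l_c = 2.75 − 1.125 = 1.625 in → 1.2 × 1.625 × 0.25 × 65 = 31.69 → r_n = 31.69 kips.
R_n = 1 × 23.16 + 4 × 31.69 = 149.9 kips.
Design strength φR_n = 0.75 × 149.9 = 112 kips.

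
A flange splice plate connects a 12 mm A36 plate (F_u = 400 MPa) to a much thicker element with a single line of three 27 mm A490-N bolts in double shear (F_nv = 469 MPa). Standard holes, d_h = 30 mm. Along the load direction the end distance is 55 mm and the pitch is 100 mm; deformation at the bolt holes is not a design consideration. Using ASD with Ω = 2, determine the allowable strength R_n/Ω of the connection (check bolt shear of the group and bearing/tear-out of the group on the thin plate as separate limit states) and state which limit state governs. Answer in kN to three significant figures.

533 kN (bearing governs)

Bolt shear: A_b = π·27²/4 = 572.6 mm²; R_n = 469 × 572.6 × 3 × 2 / 1000 = 1611 kN → 1611 / 2 = 806 kN.
Bearing (1.5 l_c t F_u ≤ 3.0 d t F_u): upper limit = 3.0·27·12·400 / 1000 = 388.8 kN.
  Edge l_c = 55 − 30/2 = 40 → r_n = 288 kN; interior l_c = 100 − 30 = 70 → r_n = 388.8 kN.
  R_n,bearing = 1·288 + 2·388.8 = 1066 kN → 1066 / 2 = 533 kN.
Bearing governs: 533 kN.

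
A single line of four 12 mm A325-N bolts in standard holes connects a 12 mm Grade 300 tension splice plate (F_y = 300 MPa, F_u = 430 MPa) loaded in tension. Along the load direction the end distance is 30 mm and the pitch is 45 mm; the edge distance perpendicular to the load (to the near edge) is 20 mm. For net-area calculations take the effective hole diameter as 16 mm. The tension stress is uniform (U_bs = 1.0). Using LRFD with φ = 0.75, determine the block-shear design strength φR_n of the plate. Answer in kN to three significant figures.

300 kN

Shear plane L_v = 30 + 3·45 = 165 mm; A_gv = 165 × 12 = 1980 mm².
A_nv = (165 − 3.5·16) × 12 = 1308 mm².
A_nt = (20 − 0.5·16) × 12 = 144 mm².
0.6 F_u A_nv = 337.5 kN; 0.6 F_y A_gv = 356.4 kN → shear rupture governs the shear term.
R_n = 337.5 + 1.0 × 430 × 144 / 1000 = 399.4 kN.
Design strength φR_n = 0.75 × 399.4 = 300 kN.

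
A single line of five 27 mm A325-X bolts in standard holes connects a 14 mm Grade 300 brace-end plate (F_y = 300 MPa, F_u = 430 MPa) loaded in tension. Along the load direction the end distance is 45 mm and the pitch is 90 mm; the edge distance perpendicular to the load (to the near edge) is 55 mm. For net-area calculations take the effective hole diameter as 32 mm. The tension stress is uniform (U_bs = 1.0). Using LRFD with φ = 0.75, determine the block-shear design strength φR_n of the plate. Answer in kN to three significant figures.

Shear plane L_v = 45 + 4·90 = 405 mm; A_gv = 405 × 14 = 5670 mm².
A_nv = (405 − 4.5·32) × 14 = 3654 mm².
A_nt = (55 − 0.5·32) × 14 = 546 mm².
0.6 F_u A_nv = 942.7 kN; 0.6 F_y A_gv = 1021 kN → shear rupture governs the shear term.
R_n = 942.7 + 1.0 × 430 × 546 / 1000 = 1178 kN.
Design strength φR_n = 0.75 × 1178 = 883 kN.

883 kN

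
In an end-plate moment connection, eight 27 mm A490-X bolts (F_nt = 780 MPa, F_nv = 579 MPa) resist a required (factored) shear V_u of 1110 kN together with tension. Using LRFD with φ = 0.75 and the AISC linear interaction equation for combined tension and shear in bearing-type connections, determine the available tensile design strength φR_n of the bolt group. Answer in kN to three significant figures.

A_b = π·27²/4 = 572.6 mm²; f_rv = 1110 × 1000 / (8 × 572.6) = 242.3 MPa.
F'_nt = 1.3 F_nt − (F_nt / φF_nv) f_rv = 1.3·780 − (780/(0.75·579))·242.3 = 578.7 MPa, capped at F_nt → F'_nt = 578.7 MPa.
R_n = F'_nt · A_b · n = 578.7 × 572.6 × 8 / 1000 = 2651 kN.
Design strength φR_n = 0.75 × 2651 = 1990 kN.

1990 kN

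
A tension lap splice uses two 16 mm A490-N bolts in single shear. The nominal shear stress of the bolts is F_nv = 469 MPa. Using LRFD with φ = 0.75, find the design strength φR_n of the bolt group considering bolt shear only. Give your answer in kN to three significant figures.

141 kN

A_b = π × 16² / 4 = 201.1 mm².
R_n = F_nv · A_b · n · n_s = 469 × 201.1 × 2 × 1 / 1000 = 188.6 kN.
Design strength φR_n = 0.75 × 188.6 = 141 kN.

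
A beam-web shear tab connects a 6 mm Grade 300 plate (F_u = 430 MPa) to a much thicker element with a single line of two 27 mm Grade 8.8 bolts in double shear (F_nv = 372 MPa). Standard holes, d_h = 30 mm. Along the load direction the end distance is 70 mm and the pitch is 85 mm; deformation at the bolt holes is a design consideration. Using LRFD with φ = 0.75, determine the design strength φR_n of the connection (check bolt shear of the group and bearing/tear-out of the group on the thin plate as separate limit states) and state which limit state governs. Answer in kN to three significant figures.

251 kN (bearing governs)

Bolt shear: A_b = π·27²/4 = 572.6 mm²; R_n = 372 × 572.6 × 2 × 2 / 1000 = 852 kN → 0.75 × 852 = 639 kN.
Bearing (1.2 l_c t F_u ≤ 2.4 d t F_u): upper limit = 2.4·27·6·430 / 1000 = 167.2 kN.
  Edge l_c = 70 − 30/2 = 55 → r_n = 167.2 kN; interior l_c = 85 − 30 = 55 → r_n = 167.2 kN.
  R_n,bearing = 1·167.2 + 1·167.2 = 334.4 kN → 0.75 × 334.4 = 251 kN.
Bearing governs: 251 kN.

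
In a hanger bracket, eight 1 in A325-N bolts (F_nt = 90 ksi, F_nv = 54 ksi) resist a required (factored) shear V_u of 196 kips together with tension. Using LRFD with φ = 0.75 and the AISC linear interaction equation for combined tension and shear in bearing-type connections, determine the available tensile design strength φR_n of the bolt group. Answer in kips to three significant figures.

A_b = π·1²/4 = 0.7854 in²; f_rv = 196 / (8 × 0.7854) = 31.19 ksi.
F'_nt = 1.3 F_nt − (F_nt / φF_nv) f_rv = 1.3·90 − (90/(0.75·54))·31.19 = 47.68 ksi, capped at F_nt → F'_nt = 47.68 ksi.
R_n = F'_nt · A_b · n = 47.68 × 0.7854 × 8 = 299.6 kips.
Design strength φR_n = 0.75 × 299.6 = 225 kips.

225 kips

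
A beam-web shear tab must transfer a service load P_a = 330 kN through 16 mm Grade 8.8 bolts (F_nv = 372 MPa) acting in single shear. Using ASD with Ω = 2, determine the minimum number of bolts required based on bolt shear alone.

9 bolts

A_b = π·16²/4 = 201.1 mm².
Per-bolt allowable strength R_n/Ω = 372 × 201.1 × 1 / 1000 / 2 = 37.4 kN.
n ≥ 330 / 37.4 = 8.824 → use 9 bolts.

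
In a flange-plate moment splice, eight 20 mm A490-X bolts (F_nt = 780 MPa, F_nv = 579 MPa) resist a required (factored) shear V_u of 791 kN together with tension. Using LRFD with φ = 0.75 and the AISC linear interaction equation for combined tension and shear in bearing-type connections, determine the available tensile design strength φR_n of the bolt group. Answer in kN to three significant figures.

846 kN

A_b = π·20²/4 = 314.2 mm²; f_rv = 791 × 1000 / (8 × 314.2) = 314.7 MPa.
F'_nt = 1.3 F_nt − (F_nt / φF_nv) f_rv = 1.3·780 − (780/(0.75·579))·314.7 = 448.7 MPa, capped at F_nt → F'_nt = 448.7 MPa.
R_n = F'_nt · A_b · n = 448.7 × 314.2 × 8 / 1000 = 1128 kN.
Design strength φR_n = 0.75 × 1128 = 846 kN.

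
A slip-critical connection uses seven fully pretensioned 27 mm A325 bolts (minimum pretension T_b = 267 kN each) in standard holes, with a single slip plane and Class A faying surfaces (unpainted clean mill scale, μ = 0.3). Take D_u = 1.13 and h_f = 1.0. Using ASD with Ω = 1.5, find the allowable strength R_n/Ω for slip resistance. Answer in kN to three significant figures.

422 kN

R_n = μ · D_u · h_f · T_b · n_s · n_b = 0.3 × 1.13 × 1.0 × 267 × 1 × 7 = 633.6 kN.
Allowable strength R_n/Ω = 633.6 / 1.5 = 422 kN.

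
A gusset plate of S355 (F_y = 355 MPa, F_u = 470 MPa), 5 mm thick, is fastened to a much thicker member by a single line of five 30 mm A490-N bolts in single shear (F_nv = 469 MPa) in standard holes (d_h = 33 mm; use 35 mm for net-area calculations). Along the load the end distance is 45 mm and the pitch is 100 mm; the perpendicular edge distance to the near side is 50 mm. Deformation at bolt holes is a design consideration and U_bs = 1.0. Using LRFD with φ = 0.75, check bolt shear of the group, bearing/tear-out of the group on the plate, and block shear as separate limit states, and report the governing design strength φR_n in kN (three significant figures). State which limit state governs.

361 kN (block shear governs)

Bolt shear: A_b = π·30²/4 = 706.9 mm²; R_n = 469 × 706.9 × 5 × 1 / 1000 = 1658 kN → 0.75 × 1658 = 1240 kN.
Bearing: edge l_c = 28.5, r_n = 80.37 kN; interior l_c = 67, r_n = 169.2 kN; R_n = 80.37 + 4·169.2 = 757.2 kN → 568 kN.
Block shear: A_gv = 2225, A_nv = 1438, A_nt = 162.5 mm²; R_n = min(0.6F_uA_nv, 0.6F_yA_gv) + U_bs·F_u·A_nt = 481.8 kN → 361 kN.
Block shear governs: 361 kN.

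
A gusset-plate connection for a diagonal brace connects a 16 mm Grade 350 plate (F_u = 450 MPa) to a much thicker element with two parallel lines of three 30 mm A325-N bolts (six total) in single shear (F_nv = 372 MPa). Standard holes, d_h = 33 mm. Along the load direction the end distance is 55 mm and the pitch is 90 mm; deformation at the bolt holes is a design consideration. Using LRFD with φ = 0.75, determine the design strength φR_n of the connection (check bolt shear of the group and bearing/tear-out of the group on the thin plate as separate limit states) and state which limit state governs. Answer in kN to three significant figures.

Bolt shear: A_b = π·30²/4 = 706.9 mm²; R_n = 372 × 706.9 × 6 × 1 / 1000 = 1578 kN → 0.75 × 1578 = 1180 kN.
Bearing (1.2 l_c t F_u ≤ 2.4 d t F_u): upper limit = 2.4·30·16·450 / 1000 = 518.4 kN.
  Edge l_c = 55 − 33/2 = 38.5 → r_n = 332.6 kN; interior l_c = 90 − 33 = 57 → r_n = 492.5 kN.
  R_n,bearing = 2·332.6 + 4·492.5 = 2635 kN → 0.75 × 2635 = 1980 kN.
Bolt shear governs: 1180 kN.

1180 kN (bolt shear governs)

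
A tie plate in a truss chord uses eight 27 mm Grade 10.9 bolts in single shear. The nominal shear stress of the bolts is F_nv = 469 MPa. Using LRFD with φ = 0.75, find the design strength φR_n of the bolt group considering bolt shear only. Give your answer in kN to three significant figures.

1610 kN

A_b = π × 27² / 4 = 572.6 mm².
R_n = F_nv · A_b · n · n_s = 469 × 572.6 × 8 × 1 / 1000 = 2148 kN.
Design strength φR_n = 0.75 × 2148 = 1610 kN.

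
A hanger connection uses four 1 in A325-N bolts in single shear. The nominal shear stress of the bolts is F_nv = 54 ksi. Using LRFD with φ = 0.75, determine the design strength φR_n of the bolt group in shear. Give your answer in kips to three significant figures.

127 kips

A_b = π × 1² / 4 = 0.7854 in².
R_n = F_nv · A_b · n · n_s = 54 × 0.7854 × 4 × 1 = 169.6 kips.
Design strength φR_n = 0.75 × 169.6 = 127 kips.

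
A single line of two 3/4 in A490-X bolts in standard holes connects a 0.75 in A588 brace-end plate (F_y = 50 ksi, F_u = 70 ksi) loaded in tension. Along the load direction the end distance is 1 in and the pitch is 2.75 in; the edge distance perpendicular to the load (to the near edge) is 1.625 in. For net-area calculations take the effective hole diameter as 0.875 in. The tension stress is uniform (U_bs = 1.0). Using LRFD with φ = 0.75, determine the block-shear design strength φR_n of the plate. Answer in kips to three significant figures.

104 kips

Shear plane L_v = 1 + 1·2.75 = 3.75 in; A_gv = 3.75 × 0.75 = 2.812 in².
A_nv = (3.75 − 1.5·0.875) × 0.75 = 1.828 in².
A_nt = (1.625 − 0.5·0.875) × 0.75 = 0.8906 in².
0.6 F_u A_nv = 76.78 kips; 0.6 F_y A_gv = 84.38 kips → shear rupture governs the shear term.
R_n = 76.78 + 1.0 × 70 × 0.8906 = 139.1 kips.
Design strength φR_n = 0.75 × 139.1 = 104 kips.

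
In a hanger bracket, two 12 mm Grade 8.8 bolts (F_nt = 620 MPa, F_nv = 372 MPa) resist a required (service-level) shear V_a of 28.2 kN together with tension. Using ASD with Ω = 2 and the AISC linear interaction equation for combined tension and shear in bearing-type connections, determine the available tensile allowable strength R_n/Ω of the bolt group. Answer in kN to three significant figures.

A_b = π·12²/4 = 113.1 mm²; f_rv = 28.2 × 1000 / (2 × 113.1) = 124.7 MPa.
F'_nt = 1.3 F_nt − (Ω F_nt / F_nv) f_rv = 1.3·620 − (2·620/372)·124.7 = 390.4 MPa, capped at F_nt → F'_nt = 390.4 MPa.
R_n = F'_nt · A_b · n = 390.4 × 113.1 × 2 / 1000 = 88.31 kN.
Allowable strength R_n/Ω = 88.31 / 2 = 44.2 kN.

44.2 kN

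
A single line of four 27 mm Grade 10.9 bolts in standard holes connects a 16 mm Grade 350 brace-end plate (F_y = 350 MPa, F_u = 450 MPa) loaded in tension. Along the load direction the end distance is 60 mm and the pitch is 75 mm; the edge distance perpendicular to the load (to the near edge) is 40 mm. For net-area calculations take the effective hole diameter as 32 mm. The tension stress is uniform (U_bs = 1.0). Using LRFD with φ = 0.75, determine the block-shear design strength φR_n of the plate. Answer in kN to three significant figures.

690 kN

Shear plane L_v = 60 + 3·75 = 285 mm; A_gv = 285 × 16 = 4560 mm².
A_nv = (285 − 3.5·32) × 16 = 2768 mm².
A_nt = (40 − 0.5·32) × 16 = 384 mm².
0.6 F_u A_nv = 747.4 kN; 0.6 F_y A_gv = 957.6 kN → shear rupture governs the shear term.
R_n = 747.4 + 1.0 × 450 × 384 / 1000 = 920.2 kN.
Design strength φR_n = 0.75 × 920.2 = 690 kN.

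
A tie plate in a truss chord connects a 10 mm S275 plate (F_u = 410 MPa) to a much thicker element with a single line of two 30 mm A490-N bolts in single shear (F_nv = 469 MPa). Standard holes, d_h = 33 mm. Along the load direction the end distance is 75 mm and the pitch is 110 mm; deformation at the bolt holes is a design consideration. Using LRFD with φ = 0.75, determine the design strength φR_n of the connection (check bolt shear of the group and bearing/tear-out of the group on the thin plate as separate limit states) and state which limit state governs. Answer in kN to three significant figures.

Bolt shear: A_b = π·30²/4 = 706.9 mm²; R_n = 469 × 706.9 × 2 × 1 / 1000 = 663 kN → 0.75 × 663 = 497 kN.
Bearing (1.2 l_c t F_u ≤ 2.4 d t F_u): upper limit = 2.4·30·10·410 / 1000 = 295.2 kN.
  Edge l_c = 75 − 33/2 = 58.5 → r_n = 287.8 kN; interior l_c = 110 − 33 = 77 → r_n = 295.2 kN.
  R_n,bearing = 1·287.8 + 1·295.2 = 583 kN → 0.75 × 583 = 437 kN.
Bearing governs: 437 kN.

437 kN (bearing governs)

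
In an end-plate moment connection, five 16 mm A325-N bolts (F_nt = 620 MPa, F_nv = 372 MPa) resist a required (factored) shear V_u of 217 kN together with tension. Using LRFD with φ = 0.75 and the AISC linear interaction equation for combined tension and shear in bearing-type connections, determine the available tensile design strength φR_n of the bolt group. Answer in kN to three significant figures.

246 kN

A_b = π·16²/4 = 201.1 mm²; f_rv = 217 × 1000 / (5 × 201.1) = 215.9 MPa.
F'_nt = 1.3 F_nt − (F_nt / φF_nv) f_rv = 1.3·620 − (620/(0.75·372))·215.9 = 326.3 MPa, capped at F_nt → F'_nt = 326.3 MPa.
R_n = F'_nt · A_b · n = 326.3 × 201.1 × 5 / 1000 = 328.1 kN.
Design strength φR_n = 0.75 × 328.1 = 246 kN.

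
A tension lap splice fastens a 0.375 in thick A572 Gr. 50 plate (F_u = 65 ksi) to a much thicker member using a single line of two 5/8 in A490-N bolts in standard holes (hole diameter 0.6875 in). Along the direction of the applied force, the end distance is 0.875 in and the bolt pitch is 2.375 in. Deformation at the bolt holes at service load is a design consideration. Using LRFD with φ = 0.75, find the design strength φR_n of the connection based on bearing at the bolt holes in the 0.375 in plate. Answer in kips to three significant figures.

Per bolt r_n = 1.2 l_c t F_u ≤ 2.4 d t F_u; upper limit = 2.4 × 0.625 × 0.375 × 65 = 36.56 kips.
Edge bolt: l_c = 0.875 − 0.6875/2 = 0.5312 in → 1.2 × 0.5312 × 0.375 × 65 = 15.54 → r_n = 15.54 kips.
Interior bolts: l_c = 2.375 − 0.6875 = 1.688 in → 1.2 × 1.688 × 0.375 × 65 = 49.36 → r_n = 36.56 kips.
R_n = 1 × 15.54 + 1 × 36.56 = 52.1 kips.
Design strength φR_n = 0.75 × 52.1 = 39.1 kips.

39.1 kips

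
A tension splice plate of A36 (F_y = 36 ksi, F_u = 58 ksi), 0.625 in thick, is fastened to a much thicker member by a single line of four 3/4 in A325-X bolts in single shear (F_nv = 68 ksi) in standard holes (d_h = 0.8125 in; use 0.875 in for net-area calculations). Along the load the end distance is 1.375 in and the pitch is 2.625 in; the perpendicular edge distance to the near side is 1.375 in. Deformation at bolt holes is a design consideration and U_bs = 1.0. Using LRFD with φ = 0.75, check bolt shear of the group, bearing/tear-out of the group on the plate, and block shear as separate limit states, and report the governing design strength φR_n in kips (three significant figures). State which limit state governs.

90.1 kips (bolt shear governs)

Bolt shear: A_b = π·0.75²/4 = 0.4418 in²; R_n = 68 × 0.4418 × 4 × 1 = 120.2 kips → 0.75 × 120.2 = 90.1 kips.
Bearing: edge l_c = 0.9688, r_n = 42.14 kips; interior l_c = 1.812, r_n = 65.25 kips; R_n = 42.14 + 3·65.25 = 237.9 kips → 178 kips.
Block shear: A_gv = 5.781, A_nv = 3.867, A_nt = 0.5859 in²; R_n = min(0.6F_uA_nv, 0.6F_yA_gv) + U_bs·F_u·A_nt = 158.9 kips → 119 kips.
Bolt shear governs: 90.1 kips.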